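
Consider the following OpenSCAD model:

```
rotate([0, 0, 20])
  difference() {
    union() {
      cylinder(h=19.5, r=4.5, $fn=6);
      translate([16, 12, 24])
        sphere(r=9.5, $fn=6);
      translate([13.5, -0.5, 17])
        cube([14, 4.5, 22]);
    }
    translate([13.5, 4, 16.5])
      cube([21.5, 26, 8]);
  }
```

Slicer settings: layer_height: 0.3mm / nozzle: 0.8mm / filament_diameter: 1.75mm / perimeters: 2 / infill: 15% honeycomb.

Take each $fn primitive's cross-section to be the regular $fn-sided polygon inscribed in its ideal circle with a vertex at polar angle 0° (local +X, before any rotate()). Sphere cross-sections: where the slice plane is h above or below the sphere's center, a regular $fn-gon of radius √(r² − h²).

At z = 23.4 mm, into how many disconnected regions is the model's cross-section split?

1

At z = 23.4 mm: the cylinder is not intersected at this z (z outside [0, 19.5]); the r=9.5 sphere at (16, 12) contributes a regular 6-gon of circumradius √(9.5²−0.6²) = 9.481; the 14×4.5 cube at (13.5, -0.5) contributes its full rectangle; Taking the union: the regions partially overlap (shared area 1.54 mm²), so overlapping operands fuse into one piece — 1 connected region; the 21.5×26 cube at (13.5, 4) contributes its full rectangle; After the difference (first − rest): starting from the result so far, the 21.5×26 cube at (13.5, 4) partially overlaps it — only the 156.29 mm² overlap (of its 559.00 mm²) is removed, clipping the outline — 1 connected region; (rotated 20° about Z; rotation is an isometry so areas/perimeters/island counts are preserved). The result has 1 disconnected region.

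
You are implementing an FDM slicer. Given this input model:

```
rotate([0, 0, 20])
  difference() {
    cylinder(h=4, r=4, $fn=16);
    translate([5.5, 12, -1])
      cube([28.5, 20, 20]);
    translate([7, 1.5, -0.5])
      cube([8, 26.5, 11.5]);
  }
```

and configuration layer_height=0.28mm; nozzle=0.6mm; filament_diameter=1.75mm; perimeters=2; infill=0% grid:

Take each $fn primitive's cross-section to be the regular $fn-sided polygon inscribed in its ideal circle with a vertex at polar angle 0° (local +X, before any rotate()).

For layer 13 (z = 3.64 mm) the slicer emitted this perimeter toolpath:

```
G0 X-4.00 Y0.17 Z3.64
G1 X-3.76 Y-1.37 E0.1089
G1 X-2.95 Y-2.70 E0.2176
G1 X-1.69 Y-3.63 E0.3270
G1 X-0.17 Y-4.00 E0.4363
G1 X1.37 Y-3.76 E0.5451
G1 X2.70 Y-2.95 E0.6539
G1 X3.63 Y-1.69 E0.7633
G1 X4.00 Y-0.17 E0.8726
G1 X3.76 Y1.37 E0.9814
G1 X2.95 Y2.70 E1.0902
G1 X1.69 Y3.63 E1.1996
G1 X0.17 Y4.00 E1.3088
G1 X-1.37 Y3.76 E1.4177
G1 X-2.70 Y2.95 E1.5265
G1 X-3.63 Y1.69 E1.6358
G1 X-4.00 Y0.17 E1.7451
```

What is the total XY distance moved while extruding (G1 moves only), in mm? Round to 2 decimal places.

Sum the Euclidean lengths of each G1 segment: total = 24.99 mm.

24.99 mm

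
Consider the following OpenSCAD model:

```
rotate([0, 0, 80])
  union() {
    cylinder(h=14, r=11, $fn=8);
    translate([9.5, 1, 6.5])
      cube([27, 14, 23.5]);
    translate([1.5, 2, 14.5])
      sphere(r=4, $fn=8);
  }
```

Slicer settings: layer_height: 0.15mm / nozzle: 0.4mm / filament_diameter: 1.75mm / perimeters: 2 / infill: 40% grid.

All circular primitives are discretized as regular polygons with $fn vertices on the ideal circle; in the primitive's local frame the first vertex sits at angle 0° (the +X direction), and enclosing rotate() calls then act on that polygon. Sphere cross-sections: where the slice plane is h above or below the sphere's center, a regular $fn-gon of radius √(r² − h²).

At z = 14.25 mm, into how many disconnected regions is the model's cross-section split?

At z = 14.25 mm: the cylinder does not reach this height (z outside [0, 14]); the cube at (9.5, 1) is present — its section is the full 27×14 rectangle; the r=4 sphere at (1.5, 2) contributes a regular 8-gon of circumradius √(4²−0.25²) = 3.992; Taking the union: the 2 present regions are separate (no shared area or edge), so areas and boundary lengths simply add and each stays a separate island — 2 connected regions; (rotated 80° about Z; rotation is an isometry so areas/perimeters/island counts are preserved). The result has 2 disconnected regions.

2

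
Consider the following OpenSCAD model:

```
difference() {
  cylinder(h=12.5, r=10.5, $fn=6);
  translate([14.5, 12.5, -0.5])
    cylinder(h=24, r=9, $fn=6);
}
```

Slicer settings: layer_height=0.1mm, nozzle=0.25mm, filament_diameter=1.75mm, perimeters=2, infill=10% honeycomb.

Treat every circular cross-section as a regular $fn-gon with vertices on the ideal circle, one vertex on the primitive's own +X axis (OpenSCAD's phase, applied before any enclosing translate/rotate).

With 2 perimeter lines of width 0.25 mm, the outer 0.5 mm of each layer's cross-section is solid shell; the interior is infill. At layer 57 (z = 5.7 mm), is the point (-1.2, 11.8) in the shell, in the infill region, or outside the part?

outside

At z = 5.7 mm: the cylinder: section is a regular 6-gon, circumradius r=10.5; the r=9 cylinder at (14.5, 12.5) contributes a regular 6-gon of circumradius 9; Subtracting the remaining from the first: starting from the r=10.5 cylinder, the r=9 cylinder at (14.5, 12.5) misses the remaining region (no effect) — 1 connected region. Overall, the cross-section is a single solid region. The nearest boundary edge runs (-5.25, 9.09)→(5.25, 9.09); distance from the point to it = 2.71 mm. The point is not inside any of the regions above, so it lies outside the cross-section (2.71 mm from the nearest boundary).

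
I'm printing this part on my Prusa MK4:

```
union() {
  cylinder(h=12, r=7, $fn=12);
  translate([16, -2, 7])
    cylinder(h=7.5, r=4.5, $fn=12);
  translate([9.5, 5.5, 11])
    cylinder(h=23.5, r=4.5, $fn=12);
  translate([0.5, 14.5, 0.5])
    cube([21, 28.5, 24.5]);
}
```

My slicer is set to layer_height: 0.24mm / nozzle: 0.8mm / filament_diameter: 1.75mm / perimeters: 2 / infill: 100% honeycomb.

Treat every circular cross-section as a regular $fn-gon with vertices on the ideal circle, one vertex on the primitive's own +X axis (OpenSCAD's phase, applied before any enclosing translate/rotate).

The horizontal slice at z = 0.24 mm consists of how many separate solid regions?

At z = 0.24 mm: the r=7 cylinder gives a regular 12-gon of circumradius 7 (constant along its height); the cylinder at (16, -2) is absent (z outside [7, 14.5]); the cylinder at (9.5, 5.5) does not reach this height (z outside [11, 34.5]); the cube at (0.5, 14.5) is absent (z outside [0.5, 25]); Combining (union): only the r=7 cylinder is present, so the union is just that shape — 1 connected region. The result has 1 disconnected region.

1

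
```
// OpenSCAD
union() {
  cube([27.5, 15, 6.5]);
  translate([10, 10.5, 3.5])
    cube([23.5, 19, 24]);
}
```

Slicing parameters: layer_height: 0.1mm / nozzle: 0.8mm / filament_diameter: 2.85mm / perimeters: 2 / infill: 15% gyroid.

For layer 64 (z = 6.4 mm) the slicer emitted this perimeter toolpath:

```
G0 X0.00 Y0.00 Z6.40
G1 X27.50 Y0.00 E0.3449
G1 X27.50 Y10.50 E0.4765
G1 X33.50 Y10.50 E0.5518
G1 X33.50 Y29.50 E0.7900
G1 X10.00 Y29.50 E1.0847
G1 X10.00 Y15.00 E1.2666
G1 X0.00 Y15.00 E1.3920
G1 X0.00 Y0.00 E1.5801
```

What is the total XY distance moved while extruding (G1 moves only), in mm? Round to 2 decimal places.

Sum the Euclidean lengths of each G1 segment: total = 126.00 mm.

126.00 mm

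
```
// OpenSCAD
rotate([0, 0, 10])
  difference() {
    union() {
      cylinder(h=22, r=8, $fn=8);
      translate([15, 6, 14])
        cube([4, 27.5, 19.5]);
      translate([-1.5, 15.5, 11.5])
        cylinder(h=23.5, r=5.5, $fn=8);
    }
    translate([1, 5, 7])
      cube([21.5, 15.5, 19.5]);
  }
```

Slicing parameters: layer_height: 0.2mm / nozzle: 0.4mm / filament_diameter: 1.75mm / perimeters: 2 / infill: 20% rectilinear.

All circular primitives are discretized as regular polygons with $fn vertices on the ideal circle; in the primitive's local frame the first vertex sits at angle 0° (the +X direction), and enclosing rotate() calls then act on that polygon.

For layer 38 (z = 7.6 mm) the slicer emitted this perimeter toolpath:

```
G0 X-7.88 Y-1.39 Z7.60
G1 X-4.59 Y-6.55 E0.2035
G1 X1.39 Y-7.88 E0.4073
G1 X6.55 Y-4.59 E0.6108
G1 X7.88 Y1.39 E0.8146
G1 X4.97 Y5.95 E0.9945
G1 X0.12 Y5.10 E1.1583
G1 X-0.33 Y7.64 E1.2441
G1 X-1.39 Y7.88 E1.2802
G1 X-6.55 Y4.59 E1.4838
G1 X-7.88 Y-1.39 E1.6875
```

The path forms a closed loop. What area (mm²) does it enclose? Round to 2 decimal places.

173.38 mm²

Apply the shoelace formula to the sequence of (X, Y) vertices; enclosed area = 173.38 mm².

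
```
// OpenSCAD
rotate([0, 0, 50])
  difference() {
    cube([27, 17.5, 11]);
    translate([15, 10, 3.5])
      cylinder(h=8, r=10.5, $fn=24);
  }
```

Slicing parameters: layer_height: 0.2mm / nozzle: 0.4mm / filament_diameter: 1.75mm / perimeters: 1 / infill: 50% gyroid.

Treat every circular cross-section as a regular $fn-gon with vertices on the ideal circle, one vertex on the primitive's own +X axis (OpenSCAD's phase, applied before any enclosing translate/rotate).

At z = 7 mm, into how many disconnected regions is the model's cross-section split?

At z = 7 mm: the 27×17.5 cube contributes its full rectangle; the r=10.5 cylinder at (15, 10) gives a regular 24-gon of circumradius 10.5 (constant along its height); Taking the first minus the rest: starting from the 27×17.5 cube, the r=10.5 cylinder at (15, 10) partially overlaps it — only the 311.26 mm² overlap (of its 342.42 mm²) is removed, clipping the outline — 2 connected regions; (whole slice rotated 50° about Z — lengths, areas and connectivity unchanged). The result has 2 disconnected regions.

2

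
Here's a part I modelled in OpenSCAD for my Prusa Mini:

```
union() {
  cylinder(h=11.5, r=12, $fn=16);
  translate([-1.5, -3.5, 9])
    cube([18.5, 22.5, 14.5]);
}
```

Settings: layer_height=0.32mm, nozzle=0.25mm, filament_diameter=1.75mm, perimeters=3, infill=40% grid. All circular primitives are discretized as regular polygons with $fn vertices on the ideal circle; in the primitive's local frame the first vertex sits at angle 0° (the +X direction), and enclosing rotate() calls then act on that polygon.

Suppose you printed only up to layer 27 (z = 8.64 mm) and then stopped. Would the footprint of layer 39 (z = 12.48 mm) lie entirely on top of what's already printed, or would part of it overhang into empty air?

Compare the two slices. At z = 8.64: the r=12 cylinder gives a regular 16-gon of circumradius 12 (constant along its height) (area = (16/2)·12.000²·sin(360°/16) = 440.85 mm²); the cube at (-1.5, -3.5) is not intersected at this z (z outside [9, 23.5]); Taking the union: only the r=12 cylinder is present, so the union is just that shape — area = 440.85 mm². At z = 12.48: the cylinder is not intersected at this z (z outside [0, 11.5]); the cube at (-1.5, -3.5) is present — its section is the full 18.5×22.5 rectangle (area 416.25 mm²); Combining (union): only the 18.5×22.5 cube at (-1.5, -3.5) is present, so the union is just that shape — area = 416.25 mm². Checking containment: at z = 12.48 the cross-section extends beyond the z = 8.64 cross-section by about 242.23 mm².

part overhangs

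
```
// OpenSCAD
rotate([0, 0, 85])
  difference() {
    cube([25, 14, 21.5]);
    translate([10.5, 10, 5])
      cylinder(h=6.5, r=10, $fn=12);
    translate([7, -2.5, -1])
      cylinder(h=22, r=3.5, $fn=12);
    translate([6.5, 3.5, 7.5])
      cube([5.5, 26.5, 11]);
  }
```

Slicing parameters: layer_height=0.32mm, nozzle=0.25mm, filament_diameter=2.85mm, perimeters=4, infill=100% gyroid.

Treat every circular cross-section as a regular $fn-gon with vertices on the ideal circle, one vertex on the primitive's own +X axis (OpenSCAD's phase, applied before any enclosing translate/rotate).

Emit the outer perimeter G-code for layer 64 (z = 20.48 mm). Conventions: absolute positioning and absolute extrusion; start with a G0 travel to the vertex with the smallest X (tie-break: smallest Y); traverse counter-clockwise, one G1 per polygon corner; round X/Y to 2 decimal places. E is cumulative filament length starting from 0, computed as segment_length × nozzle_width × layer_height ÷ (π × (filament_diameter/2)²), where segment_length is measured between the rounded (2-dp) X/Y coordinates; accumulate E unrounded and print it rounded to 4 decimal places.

At z = 20.48 mm: the 25×14 cube contributes its full rectangle; the cylinder at (10.5, 10) is not intersected at this z (z outside [5, 11.5]); the r=3.5 cylinder at (7, -2.5) gives a regular 12-gon of circumradius 3.5 (constant along its height); the cube at (6.5, 3.5) does not reach this height (z outside [7.5, 18.5]); After the difference (first − rest): starting from the 25×14 cube, the r=3.5 cylinder at (7, -2.5) partially overlaps it — only the 2.96 mm² overlap (of its 36.75 mm²) is removed, clipping the outline — 1 connected region; (whole slice rotated 85° about Z — lengths, areas and connectivity unchanged). The outline is a single polygon with 9 vertices. Extrusion per mm of travel: 0.25 × 0.32 / (π × 1.425²) = 0.012540. Accumulating E over each segment gives final E = 0.9853.

G0 X-13.95 Y1.22 Z20.48
G1 X0.00 Y0.00 E0.1756
G1 X0.41 Y4.70 E0.2348
G1 X-0.07 Y5.28 E0.2442
G1 X-0.39 Y7.06 E0.2669
G1 X0.23 Y8.76 E0.2896
G1 X0.81 Y9.25 E0.2991
G1 X2.18 Y24.90 E0.4961
G1 X-11.77 Y26.13 E0.6717
G1 X-13.95 Y1.22 E0.9853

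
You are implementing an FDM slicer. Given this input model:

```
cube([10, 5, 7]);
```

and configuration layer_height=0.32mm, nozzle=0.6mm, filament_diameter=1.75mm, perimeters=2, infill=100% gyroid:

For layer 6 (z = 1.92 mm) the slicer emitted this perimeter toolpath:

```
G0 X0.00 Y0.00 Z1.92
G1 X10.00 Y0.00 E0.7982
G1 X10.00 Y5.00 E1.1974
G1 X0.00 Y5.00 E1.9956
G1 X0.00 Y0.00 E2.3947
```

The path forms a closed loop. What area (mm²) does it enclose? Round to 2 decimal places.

Apply the shoelace formula to the sequence of (X, Y) vertices; enclosed area = 50.00 mm².

50.00 mm²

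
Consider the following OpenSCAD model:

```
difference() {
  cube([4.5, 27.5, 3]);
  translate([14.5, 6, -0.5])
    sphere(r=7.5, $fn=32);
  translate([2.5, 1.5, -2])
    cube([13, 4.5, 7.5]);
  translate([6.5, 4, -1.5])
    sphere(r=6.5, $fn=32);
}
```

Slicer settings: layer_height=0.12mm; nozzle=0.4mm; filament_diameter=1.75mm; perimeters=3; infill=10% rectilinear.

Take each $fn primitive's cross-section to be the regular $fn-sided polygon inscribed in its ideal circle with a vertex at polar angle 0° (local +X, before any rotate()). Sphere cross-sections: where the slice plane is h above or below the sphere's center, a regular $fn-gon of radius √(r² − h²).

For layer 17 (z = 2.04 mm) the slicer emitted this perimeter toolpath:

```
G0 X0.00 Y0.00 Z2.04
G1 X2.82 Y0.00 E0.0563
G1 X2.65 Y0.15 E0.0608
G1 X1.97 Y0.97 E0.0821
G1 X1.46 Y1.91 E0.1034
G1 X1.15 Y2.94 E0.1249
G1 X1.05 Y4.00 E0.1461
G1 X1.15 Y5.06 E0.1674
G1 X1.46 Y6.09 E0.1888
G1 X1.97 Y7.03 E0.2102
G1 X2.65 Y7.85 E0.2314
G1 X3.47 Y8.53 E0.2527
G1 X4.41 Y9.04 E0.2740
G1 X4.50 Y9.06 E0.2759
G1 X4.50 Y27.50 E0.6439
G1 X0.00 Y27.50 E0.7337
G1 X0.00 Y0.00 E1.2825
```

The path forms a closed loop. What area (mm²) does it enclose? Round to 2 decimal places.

99.60 mm²

Apply the shoelace formula to the sequence of (X, Y) vertices; enclosed area = 99.60 mm².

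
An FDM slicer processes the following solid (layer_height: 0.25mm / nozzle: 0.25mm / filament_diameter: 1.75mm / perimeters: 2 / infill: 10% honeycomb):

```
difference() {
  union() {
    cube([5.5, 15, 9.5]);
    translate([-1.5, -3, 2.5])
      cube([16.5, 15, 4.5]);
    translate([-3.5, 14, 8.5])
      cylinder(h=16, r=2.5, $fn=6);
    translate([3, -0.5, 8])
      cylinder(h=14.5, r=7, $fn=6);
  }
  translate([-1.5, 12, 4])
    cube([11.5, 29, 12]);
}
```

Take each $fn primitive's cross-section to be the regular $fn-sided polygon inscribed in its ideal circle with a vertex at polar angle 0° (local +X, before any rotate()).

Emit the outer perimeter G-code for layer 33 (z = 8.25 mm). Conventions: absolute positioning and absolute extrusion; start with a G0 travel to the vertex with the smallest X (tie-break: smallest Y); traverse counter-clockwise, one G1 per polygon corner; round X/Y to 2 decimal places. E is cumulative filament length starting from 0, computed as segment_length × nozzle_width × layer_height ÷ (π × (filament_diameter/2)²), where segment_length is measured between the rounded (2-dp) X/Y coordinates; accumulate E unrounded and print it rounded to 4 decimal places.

At z = 8.25 mm: the cube is present — its section is the full 5.5×15 rectangle; the cube at (-1.5, -3) is absent (z outside [2.5, 7]); the cylinder at (-3.5, 14) is absent (z outside [8.5, 24.5]); the cylinder at (3, -0.5): section is a regular 6-gon, circumradius r=7; Merging all regions: the regions partially overlap (shared area 30.59 mm²), so overlapping operands fuse into one piece — 1 connected region; the 11.5×29 cube at (-1.5, 12) contributes its full rectangle; Subtracting the remaining from the first: starting from that combined region, the 11.5×29 cube at (-1.5, 12) partially overlaps it — only the 16.50 mm² overlap (of its 333.50 mm²) is removed, clipping the outline — 1 connected region. The outline is a single polygon with 10 vertices. Extrusion per mm of travel: 0.25 × 0.25 / (π × 0.875²) = 0.025984. Accumulating E over each segment gives final E = 1.4258.

G0 X-4.00 Y-0.50 Z8.25
G1 X-0.50 Y-6.56 E0.1818
G1 X6.50 Y-6.56 E0.3637
G1 X10.00 Y-0.50 E0.5456
G1 X6.50 Y5.56 E0.7274
G1 X5.50 Y5.56 E0.7534
G1 X5.50 Y12.00 E0.9207
G1 X0.00 Y12.00 E1.0637
G1 X0.00 Y5.56 E1.2310
G1 X-0.50 Y5.56 E1.2440
G1 X-4.00 Y-0.50 E1.4258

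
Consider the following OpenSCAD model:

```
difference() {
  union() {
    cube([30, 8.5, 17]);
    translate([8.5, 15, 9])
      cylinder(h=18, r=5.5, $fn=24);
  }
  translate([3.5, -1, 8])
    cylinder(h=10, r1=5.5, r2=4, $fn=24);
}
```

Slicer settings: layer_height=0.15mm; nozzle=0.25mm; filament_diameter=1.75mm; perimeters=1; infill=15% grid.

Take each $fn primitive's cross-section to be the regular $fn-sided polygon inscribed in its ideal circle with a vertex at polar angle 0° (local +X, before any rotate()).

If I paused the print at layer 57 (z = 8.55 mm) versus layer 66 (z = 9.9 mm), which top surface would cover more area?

Layer 57 (z = 8.55): the cube is present — its section is the full 30×8.5 rectangle (area 255.00 mm²); the cylinder at (8.5, 15) is not intersected at this z (z outside [9, 27]); Combining (union): only the 30×8.5 cube is present, so the union is just that shape — area = 255.00 mm²; the cone at (3.5, -1): at t=0.055 of its height the radius interpolates to r₁+(r₂−r₁)t = 5.417, giving a regular 24-gon of that circumradius (area = (24/2)·5.417²·sin(360°/24) = 91.15 mm²); Subtracting the remaining from the first: starting from the result so far (255.00 mm²), the cone at (3.5, -1) partially overlaps it — only the 31.36 mm² overlap (of its 91.15 mm²) is removed, clipping the outline — area = 223.64 mm². So its area = 223.64 mm². Layer 66 (z = 9.9): the 30×8.5 cube contributes its full rectangle (area 255.00 mm²); the r=5.5 cylinder at (8.5, 15) gives a regular 24-gon of circumradius 5.5 (constant along its height) (area = (24/2)·5.500²·sin(360°/24) = 93.95 mm²); Taking the union: the 2 present regions are separate (no shared area or edge), so areas and boundary lengths simply add and each stays a separate island — area = 348.95 mm²; the cone at (3.5, -1) (r1=5.5→r2=4) has section circumradius 5.215 here — a regular 24-gon (area = (24/2)·5.215²·sin(360°/24) = 84.47 mm²); Taking the first minus the rest: starting from the result so far (348.95 mm²), the cone at (3.5, -1) partially overlaps it — only the 29.12 mm² overlap (of its 84.47 mm²) is removed, clipping the outline — area = 319.83 mm². So its area = 319.83 mm². Layer 66 is larger (319.83 vs 223.64 mm²).

layer 66 (z = 9.9 mm)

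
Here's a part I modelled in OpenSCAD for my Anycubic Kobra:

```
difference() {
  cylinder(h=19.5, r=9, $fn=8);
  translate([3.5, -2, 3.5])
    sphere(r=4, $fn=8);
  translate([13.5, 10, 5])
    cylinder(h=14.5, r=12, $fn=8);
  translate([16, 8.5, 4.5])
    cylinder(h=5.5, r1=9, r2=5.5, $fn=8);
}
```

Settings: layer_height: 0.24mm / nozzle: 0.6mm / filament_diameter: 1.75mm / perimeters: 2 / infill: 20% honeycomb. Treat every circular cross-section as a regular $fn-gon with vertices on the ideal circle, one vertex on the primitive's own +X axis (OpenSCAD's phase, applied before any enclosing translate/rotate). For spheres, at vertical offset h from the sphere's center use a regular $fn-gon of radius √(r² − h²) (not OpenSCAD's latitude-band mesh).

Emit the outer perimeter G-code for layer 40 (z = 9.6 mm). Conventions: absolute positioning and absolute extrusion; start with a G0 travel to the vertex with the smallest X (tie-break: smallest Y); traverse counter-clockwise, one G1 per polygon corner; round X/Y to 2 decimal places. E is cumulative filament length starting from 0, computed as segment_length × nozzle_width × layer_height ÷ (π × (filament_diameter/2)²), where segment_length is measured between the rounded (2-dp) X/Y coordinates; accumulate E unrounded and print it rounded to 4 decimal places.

At z = 9.6 mm: the cylinder: section is a regular 8-gon, circumradius r=9; the sphere at (3.5, -2) is absent (|z−center|=6.100 > r=4); the r=12 cylinder at (13.5, 10) gives a regular 8-gon of circumradius 12 (constant along its height); the cone at (16, 8.5): at t=0.927 of its height the radius interpolates to r₁+(r₂−r₁)t = 5.755, giving a regular 8-gon of that circumradius; Taking the first minus the rest: starting from the r=9 cylinder, the r=12 cylinder at (13.5, 10) partially overlaps it — only the 21.91 mm² overlap (of its 407.29 mm²) is removed, clipping the outline; the cone at (16, 8.5) misses the remaining region (no effect) — 1 connected region. The outline is a single polygon with 9 vertices. Extrusion per mm of travel: 0.6 × 0.24 / (π × 0.875²) = 0.059868. Accumulating E over each segment gives final E = 3.2939.

G0 X-9.00 Y0.00 Z9.60
G1 X-6.36 Y-6.36 E0.4123
G1 X0.00 Y-9.00 E0.8245
G1 X6.36 Y-6.36 E1.2368
G1 X8.95 Y-0.12 E1.6413
G1 X5.01 Y1.51 E1.8965
G1 X2.31 Y8.04 E2.3196
G1 X0.00 Y9.00 E2.4693
G1 X-6.36 Y6.36 E2.8816
G1 X-9.00 Y0.00 E3.2939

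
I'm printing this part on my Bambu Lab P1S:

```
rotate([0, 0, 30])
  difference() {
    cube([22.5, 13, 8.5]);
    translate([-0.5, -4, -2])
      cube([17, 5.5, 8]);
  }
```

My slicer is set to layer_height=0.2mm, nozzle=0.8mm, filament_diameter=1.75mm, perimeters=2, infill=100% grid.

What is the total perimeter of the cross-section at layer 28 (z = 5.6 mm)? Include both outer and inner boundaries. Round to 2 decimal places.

71.00 mm

At z = 5.6 mm: the cube (footprint 22.5×13) is included at this height (perimeter 71.00 mm); the 17×5.5 cube at (-0.5, -4) contributes its full rectangle (perimeter 45.00 mm); After the difference (first − rest): starting from the 22.5×13 cube, the 17×5.5 cube at (-0.5, -4) partially overlaps it — only the 24.75 mm² overlap (of its 93.50 mm²) is removed, clipping the outline — boundary = 71.00 mm; (rotated 30° about Z; rotation is an isometry so areas/perimeters/island counts are preserved). Overall, the cross-section is a single solid region. Total boundary length (outer) = 71.00 mm.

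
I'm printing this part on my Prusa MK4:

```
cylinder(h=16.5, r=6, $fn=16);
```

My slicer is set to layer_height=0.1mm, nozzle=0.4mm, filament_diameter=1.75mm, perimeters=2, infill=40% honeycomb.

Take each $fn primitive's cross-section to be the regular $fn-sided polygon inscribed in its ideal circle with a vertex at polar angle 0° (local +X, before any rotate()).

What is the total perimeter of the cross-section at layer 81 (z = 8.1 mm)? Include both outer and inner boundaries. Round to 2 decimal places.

At z = 8.1 mm: the cylinder: section is a regular 16-gon, circumradius r=6 (perimeter = 2·16·6.000·sin(180°/16) = 37.46 mm). Overall, the cross-section is a single solid region. Total boundary length (outer) = 37.46 mm.

37.46 mm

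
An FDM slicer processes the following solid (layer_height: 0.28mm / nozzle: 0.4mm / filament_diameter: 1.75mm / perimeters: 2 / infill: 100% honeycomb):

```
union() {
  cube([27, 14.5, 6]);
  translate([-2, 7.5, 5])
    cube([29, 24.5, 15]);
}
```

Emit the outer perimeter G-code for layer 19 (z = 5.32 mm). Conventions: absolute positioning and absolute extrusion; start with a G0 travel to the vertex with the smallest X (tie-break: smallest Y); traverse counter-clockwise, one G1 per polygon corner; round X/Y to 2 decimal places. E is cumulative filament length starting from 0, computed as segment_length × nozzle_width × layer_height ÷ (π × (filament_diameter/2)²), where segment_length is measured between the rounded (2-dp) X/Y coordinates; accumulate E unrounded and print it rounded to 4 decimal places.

At z = 5.32 mm: the cube is present — its section is the full 27×14.5 rectangle; the 29×24.5 cube at (-2, 7.5) contributes its full rectangle; Merging all regions: the regions partially overlap (shared area 189.00 mm²), so overlapping operands fuse into one piece — 1 connected region. The outline is a single polygon with 6 vertices. Extrusion per mm of travel: 0.4 × 0.28 / (π × 0.875²) = 0.046564. Accumulating E over each segment gives final E = 5.6808.

G0 X-2.00 Y7.50 Z5.32
G1 X0.00 Y7.50 E0.0931
G1 X0.00 Y0.00 E0.4424
G1 X27.00 Y0.00 E1.6996
G1 X27.00 Y32.00 E3.1896
G1 X-2.00 Y32.00 E4.5400
G1 X-2.00 Y7.50 E5.6808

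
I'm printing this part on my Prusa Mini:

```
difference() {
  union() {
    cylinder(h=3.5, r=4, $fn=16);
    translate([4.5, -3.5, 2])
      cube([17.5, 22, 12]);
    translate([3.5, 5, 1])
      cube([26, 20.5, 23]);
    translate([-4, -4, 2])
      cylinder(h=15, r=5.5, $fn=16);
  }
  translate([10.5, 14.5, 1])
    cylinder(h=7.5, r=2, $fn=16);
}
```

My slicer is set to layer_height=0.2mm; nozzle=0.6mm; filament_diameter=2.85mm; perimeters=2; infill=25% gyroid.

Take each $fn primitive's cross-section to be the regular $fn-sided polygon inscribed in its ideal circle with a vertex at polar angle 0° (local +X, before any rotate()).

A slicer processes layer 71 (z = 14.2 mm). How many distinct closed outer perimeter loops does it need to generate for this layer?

2

At z = 14.2 mm: the cylinder is not intersected at this z (z outside [0, 3.5]); the cube at (4.5, -3.5) is absent (z outside [2, 14]); the cube at (3.5, 5) is present — its section is the full 26×20.5 rectangle; the r=5.5 cylinder at (-4, -4) gives a regular 16-gon of circumradius 5.5 (constant along its height); Combining (union): the 2 present regions are separate (no shared area or edge), so areas and boundary lengths simply add and each stays a separate island — 2 connected regions; the cylinder at (10.5, 14.5) is absent (z outside [1, 8.5]); After the difference (first − rest): none of the subtracted shapes is present at this height, so that combined region is unchanged — 2 connected regions. The result has 2 disconnected regions.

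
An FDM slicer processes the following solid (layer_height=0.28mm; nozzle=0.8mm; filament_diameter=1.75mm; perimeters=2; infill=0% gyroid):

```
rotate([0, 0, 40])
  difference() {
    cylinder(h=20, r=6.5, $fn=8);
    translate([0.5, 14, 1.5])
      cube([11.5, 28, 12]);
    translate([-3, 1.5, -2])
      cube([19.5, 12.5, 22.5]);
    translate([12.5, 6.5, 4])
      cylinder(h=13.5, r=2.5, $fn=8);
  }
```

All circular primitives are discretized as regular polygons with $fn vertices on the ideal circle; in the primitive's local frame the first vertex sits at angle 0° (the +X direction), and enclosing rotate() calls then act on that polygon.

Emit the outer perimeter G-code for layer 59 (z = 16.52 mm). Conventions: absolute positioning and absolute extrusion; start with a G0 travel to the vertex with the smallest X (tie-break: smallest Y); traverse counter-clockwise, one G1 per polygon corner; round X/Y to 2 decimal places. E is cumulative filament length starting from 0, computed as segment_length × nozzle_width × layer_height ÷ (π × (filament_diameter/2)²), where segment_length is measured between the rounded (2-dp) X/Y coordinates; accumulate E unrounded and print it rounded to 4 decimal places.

G0 X-6.48 Y0.57 Z16.52
G1 X-4.98 Y-4.18 E0.4639
G1 X-0.57 Y-6.48 E0.9271
G1 X4.18 Y-4.98 E1.3910
G1 X6.48 Y-0.57 E1.8542
G1 X4.98 Y4.18 E2.3181
G1 X3.54 Y4.93 E2.4693
G1 X-3.26 Y-0.78 E3.2962
G1 X-5.68 Y2.10 E3.6465
G1 X-6.48 Y0.57 E3.8073

At z = 16.52 mm: the r=6.5 cylinder contributes a regular 8-gon of circumradius 6.5; the cube at (0.5, 14) is absent (z outside [1.5, 13.5]); the cube at (-3, 1.5) (footprint 19.5×12.5) is included at this height; the r=2.5 cylinder at (12.5, 6.5) contributes a regular 8-gon of circumradius 2.5; Taking the first minus the rest: starting from the r=6.5 cylinder, the 19.5×12.5 cube at (-3, 1.5) partially overlaps it — only the 33.73 mm² overlap (of its 243.75 mm²) is removed, clipping the outline; the r=2.5 cylinder at (12.5, 6.5) misses the remaining region (no effect) — 1 connected region; (rotated 40° about Z; rotation is an isometry so areas/perimeters/island counts are preserved). The outline is a single polygon with 9 vertices. Extrusion per mm of travel: 0.8 × 0.28 / (π × 0.875²) = 0.093128. Accumulating E over each segment gives final E = 3.8073.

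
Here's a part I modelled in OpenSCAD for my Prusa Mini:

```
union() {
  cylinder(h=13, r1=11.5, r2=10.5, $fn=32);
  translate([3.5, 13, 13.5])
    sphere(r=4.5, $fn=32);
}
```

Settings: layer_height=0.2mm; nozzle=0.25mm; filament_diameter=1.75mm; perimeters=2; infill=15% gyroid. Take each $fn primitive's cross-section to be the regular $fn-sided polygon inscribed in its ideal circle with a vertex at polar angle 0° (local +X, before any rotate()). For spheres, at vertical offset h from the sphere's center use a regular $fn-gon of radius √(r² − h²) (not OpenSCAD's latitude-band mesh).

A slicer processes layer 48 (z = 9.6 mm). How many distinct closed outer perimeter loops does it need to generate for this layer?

2

At z = 9.6 mm: the cone contributes a regular 32-gon of circumradius 10.762 (interpolated between r1=11.5 and r2=10.5 at t=0.738); the sphere at (3.5, 13): section is a regular 32-gon, circumradius = √(r²−h²) = √(4.5²−3.9²) = 2.245; Merging all regions: the 2 present regions are separate (no shared area or edge), so areas and boundary lengths simply add and each stays a separate island — 2 connected regions. The result has 2 disconnected regions.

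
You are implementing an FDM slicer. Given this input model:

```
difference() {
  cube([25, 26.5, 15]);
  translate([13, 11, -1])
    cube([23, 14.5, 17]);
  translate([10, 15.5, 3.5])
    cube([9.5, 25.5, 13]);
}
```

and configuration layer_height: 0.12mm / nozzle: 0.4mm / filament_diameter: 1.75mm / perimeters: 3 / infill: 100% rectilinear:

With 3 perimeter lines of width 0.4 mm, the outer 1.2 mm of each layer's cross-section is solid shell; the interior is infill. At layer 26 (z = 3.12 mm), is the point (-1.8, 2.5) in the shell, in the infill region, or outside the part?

At z = 3.12 mm: the cube is present — its section is the full 25×26.5 rectangle; the cube at (13, 11) (footprint 23×14.5) is included at this height; the cube at (10, 15.5) does not reach this height (z outside [3.5, 16.5]); Subtracting the remaining from the first: starting from the 25×26.5 cube, the 23×14.5 cube at (13, 11) partially overlaps it — only the 174.00 mm² overlap (of its 333.50 mm²) is removed, clipping the outline — 1 connected region. Overall, the cross-section is a single solid region. The nearest boundary edge runs (0.00, 0.00)→(0.00, 26.50); distance from the point to it = 1.80 mm. The point is not inside any of the regions above, so it lies outside the cross-section (1.80 mm from the nearest boundary).

outside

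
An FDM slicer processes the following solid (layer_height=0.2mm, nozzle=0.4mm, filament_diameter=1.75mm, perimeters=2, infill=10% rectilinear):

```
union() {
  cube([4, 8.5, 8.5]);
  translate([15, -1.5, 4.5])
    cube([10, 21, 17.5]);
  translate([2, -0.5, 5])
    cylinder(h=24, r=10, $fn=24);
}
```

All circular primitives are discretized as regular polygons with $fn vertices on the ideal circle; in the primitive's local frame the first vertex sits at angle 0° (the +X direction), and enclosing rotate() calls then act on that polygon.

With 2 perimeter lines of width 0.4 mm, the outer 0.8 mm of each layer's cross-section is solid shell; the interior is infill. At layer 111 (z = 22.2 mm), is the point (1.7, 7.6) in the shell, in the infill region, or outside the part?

infill

At z = 22.2 mm: the cube is absent (z outside [0, 8.5]); the cube at (15, -1.5) is absent (z outside [4.5, 22]); the r=10 cylinder at (2, -0.5) gives a regular 24-gon of circumradius 10 (constant along its height); Taking the union: only the r=10 cylinder at (2, -0.5) is present, so the union is just that shape — 1 connected region. Overall, the cross-section is a single solid region. The nearest boundary edge runs (2.00, 9.50)→(-0.59, 9.16); distance from the point to it = 1.84 mm. The point is inside the cross-section and 1.84 mm from the nearest boundary — more than the 0.8 mm shell width (2 × 0.4), so it's in the infill interior.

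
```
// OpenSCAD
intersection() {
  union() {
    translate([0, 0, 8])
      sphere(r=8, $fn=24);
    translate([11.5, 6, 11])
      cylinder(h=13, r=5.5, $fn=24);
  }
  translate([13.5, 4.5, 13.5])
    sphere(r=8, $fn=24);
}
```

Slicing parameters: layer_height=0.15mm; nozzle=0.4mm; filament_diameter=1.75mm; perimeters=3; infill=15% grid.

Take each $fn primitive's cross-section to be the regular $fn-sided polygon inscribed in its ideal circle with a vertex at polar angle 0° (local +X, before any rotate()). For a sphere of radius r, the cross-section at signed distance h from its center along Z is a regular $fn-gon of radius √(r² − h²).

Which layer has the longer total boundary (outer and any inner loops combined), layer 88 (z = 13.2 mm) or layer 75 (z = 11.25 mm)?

Layer 88 (z = 13.2): the sphere: section is a regular 24-gon, circumradius = √(r²−h²) = √(8²−5.2²) = 6.079 (perimeter = 2·24·6.079·sin(180°/24) = 38.09 mm); the r=5.5 cylinder at (11.5, 6) contributes a regular 24-gon of circumradius 5.5 (perimeter = 2·24·5.500·sin(180°/24) = 34.46 mm); Merging all regions: the 2 present regions are separate (no shared area or edge), so areas and boundary lengths simply add and each stays a separate island — boundary = 72.55 mm; the r=8 sphere at (13.5, 4.5) contributes a regular 24-gon of circumradius √(8²−0.3²) = 7.994 (perimeter = 2·24·7.994·sin(180°/24) = 50.09 mm); After intersecting: the r=8 sphere at (13.5, 4.5) partially overlaps the result so far; clipping to the common part keeps 93.91 mm² — boundary = 34.45 mm. So its perimeter = 34.45 mm. Layer 75 (z = 11.25): the r=8 sphere slices to a regular 24-gon of circumradius 7.310 (√(r²−h²) with h=3.25 from center) (perimeter = 2·24·7.310·sin(180°/24) = 45.80 mm); the r=5.5 cylinder at (11.5, 6) gives a regular 24-gon of circumradius 5.5 (constant along its height) (perimeter = 2·24·5.500·sin(180°/24) = 34.46 mm); Merging all regions: the 2 present regions are separate (no shared area or edge), so areas and boundary lengths simply add and each stays a separate island — boundary = 80.26 mm; the r=8 sphere at (13.5, 4.5) slices to a regular 24-gon of circumradius 7.677 (√(r²−h²) with h=2.25 from center) (perimeter = 2·24·7.677·sin(180°/24) = 48.10 mm); Taking the intersection: the r=8 sphere at (13.5, 4.5) partially overlaps the result so far; clipping to the common part keeps 94.45 mm² — boundary = 43.28 mm. So its perimeter = 43.28 mm. Layer 75 is larger (43.28 vs 34.45 mm).

layer 75 (z = 11.25 mm)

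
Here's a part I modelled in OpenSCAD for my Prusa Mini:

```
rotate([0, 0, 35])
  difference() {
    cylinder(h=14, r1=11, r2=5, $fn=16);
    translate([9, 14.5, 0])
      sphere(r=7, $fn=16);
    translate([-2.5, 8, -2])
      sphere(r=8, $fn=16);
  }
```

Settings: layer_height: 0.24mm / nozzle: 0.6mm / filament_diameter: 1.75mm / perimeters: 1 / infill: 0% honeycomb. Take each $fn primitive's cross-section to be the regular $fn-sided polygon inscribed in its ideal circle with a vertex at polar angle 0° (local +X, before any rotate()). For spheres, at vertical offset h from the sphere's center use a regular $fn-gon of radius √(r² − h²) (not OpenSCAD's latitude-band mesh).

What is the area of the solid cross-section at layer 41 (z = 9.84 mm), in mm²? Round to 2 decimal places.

140.85 mm²

At z = 9.84 mm: the cone: at t=0.703 of its height the radius interpolates to r₁+(r₂−r₁)t = 6.783, giving a regular 16-gon of that circumradius (area = (16/2)·6.783²·sin(360°/16) = 140.85 mm²); the sphere at (9, 14.5) is not intersected at this z (|z−center|=9.840 > r=7); the sphere at (-2.5, 8) is absent (|z−center|=11.840 > r=8); Subtracting the remaining from the first: none of the subtracted shapes is present at this height, so the cone is unchanged — area = 140.85 mm²; (whole slice rotated 35° about Z — lengths, areas and connectivity unchanged). Overall, the cross-section is a single solid region. Net area = 140.85 mm².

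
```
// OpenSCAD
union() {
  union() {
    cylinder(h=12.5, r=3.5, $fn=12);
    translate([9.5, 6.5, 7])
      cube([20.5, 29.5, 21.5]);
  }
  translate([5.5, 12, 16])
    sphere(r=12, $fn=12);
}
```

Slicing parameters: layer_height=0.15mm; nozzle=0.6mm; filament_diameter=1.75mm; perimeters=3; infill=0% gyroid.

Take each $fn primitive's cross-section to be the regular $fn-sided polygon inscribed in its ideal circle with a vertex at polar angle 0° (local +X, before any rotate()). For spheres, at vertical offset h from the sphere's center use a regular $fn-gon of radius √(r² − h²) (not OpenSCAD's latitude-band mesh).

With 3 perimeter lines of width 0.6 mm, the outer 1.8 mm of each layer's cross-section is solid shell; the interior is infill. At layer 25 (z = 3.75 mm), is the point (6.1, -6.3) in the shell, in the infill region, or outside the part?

At z = 3.75 mm: the r=3.5 cylinder contributes a regular 12-gon of circumradius 3.5; the cube at (9.5, 6.5) is not intersected at this z (z outside [7, 28.5]); Taking the union: only the r=3.5 cylinder is present, so the union is just that shape — 1 connected region; the sphere at (5.5, 12) is absent (|z−center|=12.250 > r=12); Merging all regions: only the result so far is present, so the union is just that shape — 1 connected region. Overall, the cross-section is a single solid region. The nearest boundary edge runs (1.75, -3.03)→(3.03, -1.75); distance from the point to it = 5.39 mm. The point is not inside any of the regions above, so it lies outside the cross-section (5.39 mm from the nearest boundary).

outside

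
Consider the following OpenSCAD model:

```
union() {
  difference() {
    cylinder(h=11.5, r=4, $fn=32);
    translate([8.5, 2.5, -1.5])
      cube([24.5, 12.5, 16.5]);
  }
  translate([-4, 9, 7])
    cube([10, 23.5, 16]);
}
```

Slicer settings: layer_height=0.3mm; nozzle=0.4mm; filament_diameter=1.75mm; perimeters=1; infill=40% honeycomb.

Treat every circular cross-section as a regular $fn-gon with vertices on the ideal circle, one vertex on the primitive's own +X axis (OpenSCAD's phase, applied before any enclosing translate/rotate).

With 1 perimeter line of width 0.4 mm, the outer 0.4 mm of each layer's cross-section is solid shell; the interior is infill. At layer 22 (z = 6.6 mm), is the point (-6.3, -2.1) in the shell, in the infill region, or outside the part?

At z = 6.6 mm: the r=4 cylinder gives a regular 32-gon of circumradius 4 (constant along its height); the cube at (8.5, 2.5) is present — its section is the full 24.5×12.5 rectangle; Subtracting the remaining from the first: starting from the r=4 cylinder, the 24.5×12.5 cube at (8.5, 2.5) misses the remaining region (no effect) — 1 connected region; the cube at (-4, 9) is absent (z outside [7, 23]); Taking the union: only the result so far is present, so the union is just that shape — 1 connected region. Overall, the cross-section is a single solid region. The nearest boundary edge runs (-3.70, -1.53)→(-3.92, -0.78); distance from the point to it = 2.66 mm. The point is not inside any of the regions above, so it lies outside the cross-section (2.66 mm from the nearest boundary).

outside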